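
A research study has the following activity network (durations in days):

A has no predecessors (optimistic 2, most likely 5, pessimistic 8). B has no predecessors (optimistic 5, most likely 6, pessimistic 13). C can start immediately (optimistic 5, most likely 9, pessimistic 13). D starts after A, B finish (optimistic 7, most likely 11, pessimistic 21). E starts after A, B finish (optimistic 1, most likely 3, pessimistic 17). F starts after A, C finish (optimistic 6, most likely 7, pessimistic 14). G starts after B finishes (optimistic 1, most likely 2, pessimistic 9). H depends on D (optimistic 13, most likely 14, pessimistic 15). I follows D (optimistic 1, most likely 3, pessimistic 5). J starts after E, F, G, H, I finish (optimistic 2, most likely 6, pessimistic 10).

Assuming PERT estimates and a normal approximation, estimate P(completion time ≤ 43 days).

0.907

te_A = (2 + 4·5 + 8)/6 = 30/6 = 5; σ²_A = ((8−2)/6)² = 1.000
te_B = (5 + 4·6 + 13)/6 = 42/6 = 7; σ²_B = ((13−5)/6)² = 1.778
te_C = (5 + 4·9 + 13)/6 = 54/6 = 9; σ²_C = ((13−5)/6)² = 1.778
te_D = (7 + 4·11 + 21)/6 = 72/6 = 12; σ²_D = ((21−7)/6)² = 5.444
te_E = (1 + 4·3 + 17)/6 = 30/6 = 5; σ²_E = ((17−1)/6)² = 7.111
te_F = (6 + 4·7 + 14)/6 = 48/6 = 8; σ²_F = ((14−6)/6)² = 1.778
te_G = (1 + 4·2 + 9)/6 = 18/6 = 3; σ²_G = ((9−1)/6)² = 1.778
te_H = (13 + 4·14 + 15)/6 = 84/6 = 14; σ²_H = ((15−13)/6)² = 0.111
te_I = (1 + 4·3 + 5)/6 = 18/6 = 3; σ²_I = ((5−1)/6)² = 0.444
te_J = (2 + 4·6 + 10)/6 = 36/6 = 6; σ²_J = ((10−2)/6)² = 1.778

Forward pass:
ES_A = 0; EF_A = 5
ES_B = 0; EF_B = 7
ES_C = 0; EF_C = 9
ES_D = max(EF_A=5, EF_B=7) = 7; EF_D = 7+12 = 19
ES_E = max(EF_A=5, EF_B=7) = 7; EF_E = 7+5 = 12
ES_F = max(EF_A=5, EF_C=9) = 9; EF_F = 9+8 = 17
ES_G = 7; EF_G = 7+3 = 10
ES_H = 19; EF_H = 19+14 = 33
ES_I = 19; EF_I = 19+3 = 22
ES_J = max(EF_E=12, EF_F=17, EF_G=10, EF_H=33, EF_I=22) = 33; EF_J = 33+6 = 39
Expected project duration μ = 39 days. Critical path: B → D → H → J.

Variance along critical path = 1.778 + 5.444 + 0.111 + 1.778 = 9.111; σ = √9.111 = 3.018 days.
Z = (43 − 39) / 3.018 = 1.325
P(T ≤ 43) = Φ(1.325) ≈ 0.907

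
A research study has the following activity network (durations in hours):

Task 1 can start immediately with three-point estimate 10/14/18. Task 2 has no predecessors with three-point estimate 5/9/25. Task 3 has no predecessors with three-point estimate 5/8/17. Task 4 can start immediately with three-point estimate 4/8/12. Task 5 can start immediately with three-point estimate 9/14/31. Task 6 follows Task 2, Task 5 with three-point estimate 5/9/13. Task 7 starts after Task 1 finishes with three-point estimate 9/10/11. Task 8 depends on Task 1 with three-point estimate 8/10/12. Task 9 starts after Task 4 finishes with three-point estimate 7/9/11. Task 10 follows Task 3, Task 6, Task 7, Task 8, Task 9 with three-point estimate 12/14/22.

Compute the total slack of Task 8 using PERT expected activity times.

te_Task 1 = (10 + 4·14 + 18)/6 = 84/6 = 14
te_Task 2 = (5 + 4·9 + 25)/6 = 66/6 = 11
te_Task 3 = (5 + 4·8 + 17)/6 = 54/6 = 9
te_Task 4 = (4 + 4·8 + 12)/6 = 48/6 = 8
te_Task 5 = (9 + 4·14 + 31)/6 = 96/6 = 16
te_Task 6 = (5 + 4·9 + 13)/6 = 54/6 = 9
te_Task 7 = (9 + 4·10 + 11)/6 = 60/6 = 10
te_Task 8 = (8 + 4·10 + 12)/6 = 60/6 = 10
te_Task 9 = (7 + 4·9 + 11)/6 = 54/6 = 9
te_Task 10 = (12 + 4·14 + 22)/6 = 90/6 = 15

Forward pass:
ES_Task 1 = 0; EF_Task 1 = 14
ES_Task 2 = 0; EF_Task 2 = 11
ES_Task 3 = 0; EF_Task 3 = 9
ES_Task 4 = 0; EF_Task 4 = 8
ES_Task 5 = 0; EF_Task 5 = 16
ES_Task 6 = max(EF_Task 2=11, EF_Task 5=16) = 16; EF_Task 6 = 16+9 = 25
ES_Task 7 = 14; EF_Task 7 = 14+10 = 24
ES_Task 8 = 14; EF_Task 8 = 14+10 = 24
ES_Task 9 = 8; EF_Task 9 = 8+9 = 17
ES_Task 10 = max(EF_Task 3=9, EF_Task 6=25, EF_Task 7=24, EF_Task 8=24, EF_Task 9=17) = 25; EF_Task 10 = 25+15 = 40
Expected project duration μ = 40 hours. Critical path: Task 5 → Task 6 → Task 10.

Backward pass:
LF_Task 10 = 40; LS_Task 10 = 40−15 = 25
LF_Task 9 = LS_Task 10 = 25; LS_Task 9 = 25−9 = 16
LF_Task 8 = LS_Task 10 = 25; LS_Task 8 = 25−10 = 15
LF_Task 7 = LS_Task 10 = 25; LS_Task 7 = 25−10 = 15
LF_Task 6 = LS_Task 10 = 25; LS_Task 6 = 25−9 = 16
LF_Task 5 = LS_Task 6 = 16; LS_Task 5 = 16−16 = 0
LF_Task 4 = LS_Task 9 = 16; LS_Task 4 = 16−8 = 8
LF_Task 3 = LS_Task 10 = 25; LS_Task 3 = 25−9 = 16
LF_Task 2 = LS_Task 6 = 16; LS_Task 2 = 16−11 = 5
LF_Task 1 = min(LS_Task 7=15, LS_Task 8=15) = 15; LS_Task 1 = 15−14 = 1
Slack_Task 8 = LS_Task 8 − ES_Task 8 = 15 − 14 = 1

1 hours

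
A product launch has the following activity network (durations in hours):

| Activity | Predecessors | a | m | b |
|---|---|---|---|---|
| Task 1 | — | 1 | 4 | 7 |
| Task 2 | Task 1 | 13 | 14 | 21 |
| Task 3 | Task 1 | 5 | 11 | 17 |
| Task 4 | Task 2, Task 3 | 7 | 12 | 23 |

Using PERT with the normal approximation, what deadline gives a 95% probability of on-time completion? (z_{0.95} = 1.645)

37.2 hours

te_Task 1 = (1 + 4·4 + 7)/6 = 24/6 = 4; σ²_Task 1 = ((7−1)/6)² = 1.000
te_Task 2 = (13 + 4·14 + 21)/6 = 90/6 = 15; σ²_Task 2 = ((21−13)/6)² = 1.778
te_Task 3 = (5 + 4·11 + 17)/6 = 66/6 = 11; σ²_Task 3 = ((17−5)/6)² = 4.000
te_Task 4 = (7 + 4·12 + 23)/6 = 78/6 = 13; σ²_Task 4 = ((23−7)/6)² = 7.111

Forward pass:
ES_Task 1 = 0; EF_Task 1 = 4
ES_Task 2 = 4; EF_Task 2 = 4+15 = 19
ES_Task 3 = 4; EF_Task 3 = 4+11 = 15
ES_Task 4 = max(EF_Task 2=19, EF_Task 3=15) = 19; EF_Task 4 = 19+13 = 32
Expected project duration μ = 32 hours. Critical path: Task 1 → Task 2 → Task 4.

Variance along critical path = 1.000 + 1.778 + 7.111 = 9.889; σ = 3.145 hours.
D = μ + z·σ = 32 + 1.645·3.145 = 37.2 hours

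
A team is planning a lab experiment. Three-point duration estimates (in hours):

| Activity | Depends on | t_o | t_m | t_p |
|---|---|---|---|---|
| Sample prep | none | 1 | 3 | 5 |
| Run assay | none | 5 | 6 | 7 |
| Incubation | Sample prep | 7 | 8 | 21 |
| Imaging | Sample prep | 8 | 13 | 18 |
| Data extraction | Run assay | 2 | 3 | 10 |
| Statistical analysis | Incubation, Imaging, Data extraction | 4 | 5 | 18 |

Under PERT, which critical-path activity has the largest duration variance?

Statistical analysis

te_Sample prep = (1 + 4·3 + 5)/6 = 18/6 = 3; σ²_Sample prep = ((5−1)/6)² = 0.444
te_Run assay = (5 + 4·6 + 7)/6 = 36/6 = 6; σ²_Run assay = ((7−5)/6)² = 0.111
te_Incubation = (7 + 4·8 + 21)/6 = 60/6 = 10; σ²_Incubation = ((21−7)/6)² = 5.444
te_Imaging = (8 + 4·13 + 18)/6 = 78/6 = 13; σ²_Imaging = ((18−8)/6)² = 2.778
te_Data extraction = (2 + 4·3 + 10)/6 = 24/6 = 4; σ²_Data extraction = ((10−2)/6)² = 1.778
te_Statistical analysis = (4 + 4·5 + 18)/6 = 42/6 = 7; σ²_Statistical analysis = ((18−4)/6)² = 5.444

Forward pass:
ES_Sample prep = 0; EF_Sample prep = 3
ES_Run assay = 0; EF_Run assay = 6
ES_Incubation = 3; EF_Incubation = 3+10 = 13
ES_Imaging = 3; EF_Imaging = 3+13 = 16
ES_Data extraction = 6; EF_Data extraction = 6+4 = 10
ES_Statistical analysis = max(EF_Incubation=13, EF_Imaging=16, EF_Data extraction=10) = 16; EF_Statistical analysis = 16+7 = 23
Expected project duration μ = 23 hours. Critical path: Sample prep → Imaging → Statistical analysis.

Variances on critical path: σ²_Sample prep=0.444, σ²_Imaging=2.778, σ²_Statistical analysis=5.444.
Largest is σ²_Statistical analysis = 5.444.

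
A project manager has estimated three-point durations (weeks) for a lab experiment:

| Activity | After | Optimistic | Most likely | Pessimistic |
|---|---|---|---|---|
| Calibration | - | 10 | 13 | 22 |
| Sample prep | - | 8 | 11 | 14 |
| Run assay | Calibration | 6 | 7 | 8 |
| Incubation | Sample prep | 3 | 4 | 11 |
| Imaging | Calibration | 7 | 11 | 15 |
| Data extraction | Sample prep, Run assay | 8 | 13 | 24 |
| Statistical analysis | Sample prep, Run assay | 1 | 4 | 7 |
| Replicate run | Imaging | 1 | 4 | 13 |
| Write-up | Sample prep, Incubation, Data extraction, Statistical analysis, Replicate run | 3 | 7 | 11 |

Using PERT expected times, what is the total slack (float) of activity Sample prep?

te_Calibration = (10 + 4·13 + 22)/6 = 84/6 = 14
te_Sample prep = (8 + 4·11 + 14)/6 = 66/6 = 11
te_Run assay = (6 + 4·7 + 8)/6 = 42/6 = 7
te_Incubation = (3 + 4·4 + 11)/6 = 30/6 = 5
te_Imaging = (7 + 4·11 + 15)/6 = 66/6 = 11
te_Data extraction = (8 + 4·13 + 24)/6 = 84/6 = 14
te_Statistical analysis = (1 + 4·4 + 7)/6 = 24/6 = 4
te_Replicate run = (1 + 4·4 + 13)/6 = 30/6 = 5
te_Write-up = (3 + 4·7 + 11)/6 = 42/6 = 7

Forward pass:
ES_Calibration = 0; EF_Calibration = 14
ES_Sample prep = 0; EF_Sample prep = 11
ES_Run assay = 14; EF_Run assay = 14+7 = 21
ES_Incubation = 11; EF_Incubation = 11+5 = 16
ES_Imaging = 14; EF_Imaging = 14+11 = 25
ES_Data extraction = max(EF_Sample prep=11, EF_Run assay=21) = 21; EF_Data extraction = 21+14 = 35
ES_Statistical analysis = max(EF_Sample prep=11, EF_Run assay=21) = 21; EF_Statistical analysis = 21+4 = 25
ES_Replicate run = 25; EF_Replicate run = 25+5 = 30
ES_Write-up = max(EF_Sample prep=11, EF_Incubation=16, EF_Data extraction=35, EF_Statistical analysis=25, EF_Replicate run=30) = 35; EF_Write-up = 35+7 = 42
Expected project duration μ = 42 weeks. Critical path: Calibration → Run assay → Data extraction → Write-up.

Backward pass:
LF_Write-up = 42; LS_Write-up = 42−7 = 35
LF_Replicate run = LS_Write-up = 35; LS_Replicate run = 35−5 = 30
LF_Statistical analysis = LS_Write-up = 35; LS_Statistical analysis = 35−4 = 31
LF_Data extraction = LS_Write-up = 35; LS_Data extraction = 35−14 = 21
LF_Imaging = LS_Replicate run = 30; LS_Imaging = 30−11 = 19
LF_Incubation = LS_Write-up = 35; LS_Incubation = 35−5 = 30
LF_Run assay = min(LS_Data extraction=21, LS_Statistical analysis=31) = 21; LS_Run assay = 21−7 = 14
LF_Sample prep = min(LS_Incubation=30, LS_Data extraction=21, LS_Statistical analysis=31, LS_Write-up=35) = 21; LS_Sample prep = 21−11 = 10
LF_Calibration = min(LS_Run assay=14, LS_Imaging=19) = 14; LS_Calibration = 14−14 = 0
Slack_Sample prep = LS_Sample prep − ES_Sample prep = 10 − 0 = 10

10 weeks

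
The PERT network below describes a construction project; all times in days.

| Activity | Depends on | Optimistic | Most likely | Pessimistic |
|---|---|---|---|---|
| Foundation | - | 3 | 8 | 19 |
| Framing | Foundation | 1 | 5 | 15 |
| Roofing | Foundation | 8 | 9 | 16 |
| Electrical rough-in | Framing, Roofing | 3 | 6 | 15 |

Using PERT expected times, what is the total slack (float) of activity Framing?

te_Foundation = (3 + 4·8 + 19)/6 = 54/6 = 9
te_Framing = (1 + 4·5 + 15)/6 = 36/6 = 6
te_Roofing = (8 + 4·9 + 16)/6 = 60/6 = 10
te_Electrical rough-in = (3 + 4·6 + 15)/6 = 42/6 = 7

Forward pass:
ES_Foundation = 0; EF_Foundation = 9
ES_Framing = 9; EF_Framing = 9+6 = 15
ES_Roofing = 9; EF_Roofing = 9+10 = 19
ES_Electrical rough-in = max(EF_Framing=15, EF_Roofing=19) = 19; EF_Electrical rough-in = 19+7 = 26
Expected project duration μ = 26 days. Critical path: Foundation → Roofing → Electrical rough-in.

Backward pass:
LF_Electrical rough-in = 26; LS_Electrical rough-in = 26−7 = 19
LF_Roofing = LS_Electrical rough-in = 19; LS_Roofing = 19−10 = 9
LF_Framing = LS_Electrical rough-in = 19; LS_Framing = 19−6 = 13
LF_Foundation = min(LS_Framing=13, LS_Roofing=9) = 9; LS_Foundation = 9−9 = 0
Slack_Framing = LS_Framing − ES_Framing = 13 − 9 = 4

4 days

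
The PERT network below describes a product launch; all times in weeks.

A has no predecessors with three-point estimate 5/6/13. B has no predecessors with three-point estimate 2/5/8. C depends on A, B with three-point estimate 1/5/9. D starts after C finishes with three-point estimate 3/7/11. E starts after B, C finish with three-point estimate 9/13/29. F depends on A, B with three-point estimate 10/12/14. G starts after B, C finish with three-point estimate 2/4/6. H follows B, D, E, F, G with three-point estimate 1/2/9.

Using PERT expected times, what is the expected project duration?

30 weeks

te_A = (5 + 4·6 + 13)/6 = 42/6 = 7
te_B = (2 + 4·5 + 8)/6 = 30/6 = 5
te_C = (1 + 4·5 + 9)/6 = 30/6 = 5
te_D = (3 + 4·7 + 11)/6 = 42/6 = 7
te_E = (9 + 4·13 + 29)/6 = 90/6 = 15
te_F = (10 + 4·12 + 14)/6 = 72/6 = 12
te_G = (2 + 4·4 + 6)/6 = 24/6 = 4
te_H = (1 + 4·2 + 9)/6 = 18/6 = 3

Forward pass:
ES_A = 0; EF_A = 7
ES_B = 0; EF_B = 5
ES_C = max(EF_A=7, EF_B=5) = 7; EF_C = 7+5 = 12
ES_D = 12; EF_D = 12+7 = 19
ES_E = max(EF_B=5, EF_C=12) = 12; EF_E = 12+15 = 27
ES_F = max(EF_A=7, EF_B=5) = 7; EF_F = 7+12 = 19
ES_G = max(EF_B=5, EF_C=12) = 12; EF_G = 12+4 = 16
ES_H = max(EF_B=5, EF_D=19, EF_E=27, EF_F=19, EF_G=16) = 27; EF_H = 27+3 = 30
Expected project duration μ = 30 weeks. Critical path: A → C → E → H.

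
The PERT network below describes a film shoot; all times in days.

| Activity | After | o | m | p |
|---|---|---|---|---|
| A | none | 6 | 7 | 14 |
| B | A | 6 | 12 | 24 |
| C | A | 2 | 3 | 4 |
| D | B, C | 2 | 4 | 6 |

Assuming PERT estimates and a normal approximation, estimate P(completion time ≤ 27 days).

0.725

te_A = (6 + 4·7 + 14)/6 = 48/6 = 8; σ²_A = ((14−6)/6)² = 1.778
te_B = (6 + 4·12 + 24)/6 = 78/6 = 13; σ²_B = ((24−6)/6)² = 9.000
te_C = (2 + 4·3 + 4)/6 = 18/6 = 3; σ²_C = ((4−2)/6)² = 0.111
te_D = (2 + 4·4 + 6)/6 = 24/6 = 4; σ²_D = ((6−2)/6)² = 0.444

Forward pass:
ES_A = 0; EF_A = 8
ES_B = 8; EF_B = 8+13 = 21
ES_C = 8; EF_C = 8+3 = 11
ES_D = max(EF_B=21, EF_C=11) = 21; EF_D = 21+4 = 25
Expected project duration μ = 25 days. Critical path: A → B → D.

Variance along critical path = 1.778 + 9.000 + 0.444 = 11.222; σ = √11.222 = 3.350 days.
Z = (27 − 25) / 3.350 = 0.597
P(T ≤ 27) = Φ(0.597) ≈ 0.725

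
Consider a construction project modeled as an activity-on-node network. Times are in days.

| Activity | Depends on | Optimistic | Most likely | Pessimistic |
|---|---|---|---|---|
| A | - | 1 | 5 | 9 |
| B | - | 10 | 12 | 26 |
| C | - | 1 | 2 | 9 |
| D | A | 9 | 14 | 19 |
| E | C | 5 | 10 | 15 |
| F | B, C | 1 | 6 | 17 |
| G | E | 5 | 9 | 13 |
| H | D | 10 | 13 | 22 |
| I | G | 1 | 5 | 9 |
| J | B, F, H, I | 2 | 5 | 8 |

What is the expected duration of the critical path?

38 days

te_A = (1 + 4·5 + 9)/6 = 30/6 = 5
te_B = (10 + 4·12 + 26)/6 = 84/6 = 14
te_C = (1 + 4·2 + 9)/6 = 18/6 = 3
te_D = (9 + 4·14 + 19)/6 = 84/6 = 14
te_E = (5 + 4·10 + 15)/6 = 60/6 = 10
te_F = (1 + 4·6 + 17)/6 = 42/6 = 7
te_G = (5 + 4·9 + 13)/6 = 54/6 = 9
te_H = (10 + 4·13 + 22)/6 = 84/6 = 14
te_I = (1 + 4·5 + 9)/6 = 30/6 = 5
te_J = (2 + 4·5 + 8)/6 = 30/6 = 5

Forward pass:
ES_A = 0; EF_A = 5
ES_B = 0; EF_B = 14
ES_C = 0; EF_C = 3
ES_D = 5; EF_D = 5+14 = 19
ES_E = 3; EF_E = 3+10 = 13
ES_F = max(EF_B=14, EF_C=3) = 14; EF_F = 14+7 = 21
ES_G = 13; EF_G = 13+9 = 22
ES_H = 19; EF_H = 19+14 = 33
ES_I = 22; EF_I = 22+5 = 27
ES_J = max(EF_B=14, EF_F=21, EF_H=33, EF_I=27) = 33; EF_J = 33+5 = 38
Expected project duration μ = 38 days. Critical path: A → D → H → J.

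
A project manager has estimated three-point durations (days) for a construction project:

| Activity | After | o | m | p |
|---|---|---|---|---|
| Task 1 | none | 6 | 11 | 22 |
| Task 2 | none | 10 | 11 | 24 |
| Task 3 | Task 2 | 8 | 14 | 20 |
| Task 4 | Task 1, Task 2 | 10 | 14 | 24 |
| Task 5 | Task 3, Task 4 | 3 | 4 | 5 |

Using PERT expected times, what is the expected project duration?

te_Task 1 = (6 + 4·11 + 22)/6 = 72/6 = 12
te_Task 2 = (10 + 4·11 + 24)/6 = 78/6 = 13
te_Task 3 = (8 + 4·14 + 20)/6 = 84/6 = 14
te_Task 4 = (10 + 4·14 + 24)/6 = 90/6 = 15
te_Task 5 = (3 + 4·4 + 5)/6 = 24/6 = 4

Forward pass:
ES_Task 1 = 0; EF_Task 1 = 12
ES_Task 2 = 0; EF_Task 2 = 13
ES_Task 3 = 13; EF_Task 3 = 13+14 = 27
ES_Task 4 = max(EF_Task 1=12, EF_Task 2=13) = 13; EF_Task 4 = 13+15 = 28
ES_Task 5 = max(EF_Task 3=27, EF_Task 4=28) = 28; EF_Task 5 = 28+4 = 32
Expected project duration μ = 32 days. Critical path: Task 2 → Task 4 → Task 5.

32 days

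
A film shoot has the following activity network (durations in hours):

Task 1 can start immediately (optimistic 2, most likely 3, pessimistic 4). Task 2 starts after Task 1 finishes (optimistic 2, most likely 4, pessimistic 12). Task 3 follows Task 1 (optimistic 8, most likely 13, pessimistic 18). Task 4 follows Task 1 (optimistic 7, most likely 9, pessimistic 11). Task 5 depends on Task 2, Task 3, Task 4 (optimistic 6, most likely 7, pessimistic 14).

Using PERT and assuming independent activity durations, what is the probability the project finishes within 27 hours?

te_Task 1 = (2 + 4·3 + 4)/6 = 18/6 = 3; σ²_Task 1 = ((4−2)/6)² = 0.111
te_Task 2 = (2 + 4·4 + 12)/6 = 30/6 = 5; σ²_Task 2 = ((12−2)/6)² = 2.778
te_Task 3 = (8 + 4·13 + 18)/6 = 78/6 = 13; σ²_Task 3 = ((18−8)/6)² = 2.778
te_Task 4 = (7 + 4·9 + 11)/6 = 54/6 = 9; σ²_Task 4 = ((11−7)/6)² = 0.444
te_Task 5 = (6 + 4·7 + 14)/6 = 48/6 = 8; σ²_Task 5 = ((14−6)/6)² = 1.778

Forward pass:
ES_Task 1 = 0; EF_Task 1 = 3
ES_Task 2 = 3; EF_Task 2 = 3+5 = 8
ES_Task 3 = 3; EF_Task 3 = 3+13 = 16
ES_Task 4 = 3; EF_Task 4 = 3+9 = 12
ES_Task 5 = max(EF_Task 2=8, EF_Task 3=16, EF_Task 4=12) = 16; EF_Task 5 = 16+8 = 24
Expected project duration μ = 24 hours. Critical path: Task 1 → Task 3 → Task 5.

Variance along critical path = 0.111 + 2.778 + 1.778 = 4.667; σ = √4.667 = 2.160 hours.
Z = (27 − 24) / 2.160 = 1.389
P(T ≤ 27) = Φ(1.389) ≈ 0.918

0.918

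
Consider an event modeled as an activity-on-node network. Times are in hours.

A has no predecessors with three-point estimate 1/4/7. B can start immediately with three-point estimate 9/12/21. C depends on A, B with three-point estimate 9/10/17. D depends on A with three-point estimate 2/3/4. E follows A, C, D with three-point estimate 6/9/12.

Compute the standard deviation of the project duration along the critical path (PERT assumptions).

te_A = (1 + 4·4 + 7)/6 = 24/6 = 4; σ²_A = ((7−1)/6)² = 1.000
te_B = (9 + 4·12 + 21)/6 = 78/6 = 13; σ²_B = ((21−9)/6)² = 4.000
te_C = (9 + 4·10 + 17)/6 = 66/6 = 11; σ²_C = ((17−9)/6)² = 1.778
te_D = (2 + 4·3 + 4)/6 = 18/6 = 3; σ²_D = ((4−2)/6)² = 0.111
te_E = (6 + 4·9 + 12)/6 = 54/6 = 9; σ²_E = ((12−6)/6)² = 1.000

Forward pass:
ES_A = 0; EF_A = 4
ES_B = 0; EF_B = 13
ES_C = max(EF_A=4, EF_B=13) = 13; EF_C = 13+11 = 24
ES_D = 4; EF_D = 4+3 = 7
ES_E = max(EF_A=4, EF_C=24, EF_D=7) = 24; EF_E = 24+9 = 33
Expected project duration μ = 33 hours. Critical path: B → C → E.

Variance along critical path = 4.000 + 1.778 + 1.000 = 6.778
σ = √6.778 = 2.603 hours

2.60 hours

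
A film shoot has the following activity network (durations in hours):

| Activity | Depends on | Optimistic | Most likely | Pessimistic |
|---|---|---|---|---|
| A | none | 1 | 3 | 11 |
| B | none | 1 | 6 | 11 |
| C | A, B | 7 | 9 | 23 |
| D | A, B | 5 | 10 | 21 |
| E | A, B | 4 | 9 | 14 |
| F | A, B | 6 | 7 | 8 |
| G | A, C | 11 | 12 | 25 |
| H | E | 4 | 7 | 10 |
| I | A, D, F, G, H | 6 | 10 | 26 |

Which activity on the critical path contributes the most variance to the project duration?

te_A = (1 + 4·3 + 11)/6 = 24/6 = 4; σ²_A = ((11−1)/6)² = 2.778
te_B = (1 + 4·6 + 11)/6 = 36/6 = 6; σ²_B = ((11−1)/6)² = 2.778
te_C = (7 + 4·9 + 23)/6 = 66/6 = 11; σ²_C = ((23−7)/6)² = 7.111
te_D = (5 + 4·10 + 21)/6 = 66/6 = 11; σ²_D = ((21−5)/6)² = 7.111
te_E = (4 + 4·9 + 14)/6 = 54/6 = 9; σ²_E = ((14−4)/6)² = 2.778
te_F = (6 + 4·7 + 8)/6 = 42/6 = 7; σ²_F = ((8−6)/6)² = 0.111
te_G = (11 + 4·12 + 25)/6 = 84/6 = 14; σ²_G = ((25−11)/6)² = 5.444
te_H = (4 + 4·7 + 10)/6 = 42/6 = 7; σ²_H = ((10−4)/6)² = 1.000
te_I = (6 + 4·10 + 26)/6 = 72/6 = 12; σ²_I = ((26−6)/6)² = 11.111

Forward pass:
ES_A = 0; EF_A = 4
ES_B = 0; EF_B = 6
ES_C = max(EF_A=4, EF_B=6) = 6; EF_C = 6+11 = 17
ES_D = max(EF_A=4, EF_B=6) = 6; EF_D = 6+11 = 17
ES_E = max(EF_A=4, EF_B=6) = 6; EF_E = 6+9 = 15
ES_F = max(EF_A=4, EF_B=6) = 6; EF_F = 6+7 = 13
ES_G = max(EF_A=4, EF_C=17) = 17; EF_G = 17+14 = 31
ES_H = 15; EF_H = 15+7 = 22
ES_I = max(EF_A=4, EF_D=17, EF_F=13, EF_G=31, EF_H=22) = 31; EF_I = 31+12 = 43
Expected project duration μ = 43 hours. Critical path: B → C → G → I.

Variances on critical path: σ²_B=2.778, σ²_C=7.111, σ²_G=5.444, σ²_I=11.111.
Largest is σ²_I = 11.111.

I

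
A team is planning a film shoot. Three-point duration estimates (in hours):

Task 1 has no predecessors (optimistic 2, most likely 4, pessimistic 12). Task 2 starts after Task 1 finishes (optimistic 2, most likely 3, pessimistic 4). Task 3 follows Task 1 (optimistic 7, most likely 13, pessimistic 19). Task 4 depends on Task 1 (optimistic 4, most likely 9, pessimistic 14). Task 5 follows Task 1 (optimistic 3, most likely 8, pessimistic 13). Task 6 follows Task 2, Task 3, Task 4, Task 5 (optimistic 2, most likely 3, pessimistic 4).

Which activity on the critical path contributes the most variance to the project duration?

Task 3

te_Task 1 = (2 + 4·4 + 12)/6 = 30/6 = 5; σ²_Task 1 = ((12−2)/6)² = 2.778
te_Task 2 = (2 + 4·3 + 4)/6 = 18/6 = 3; σ²_Task 2 = ((4−2)/6)² = 0.111
te_Task 3 = (7 + 4·13 + 19)/6 = 78/6 = 13; σ²_Task 3 = ((19−7)/6)² = 4.000
te_Task 4 = (4 + 4·9 + 14)/6 = 54/6 = 9; σ²_Task 4 = ((14−4)/6)² = 2.778
te_Task 5 = (3 + 4·8 + 13)/6 = 48/6 = 8; σ²_Task 5 = ((13−3)/6)² = 2.778
te_Task 6 = (2 + 4·3 + 4)/6 = 18/6 = 3; σ²_Task 6 = ((4−2)/6)² = 0.111

Forward pass:
ES_Task 1 = 0; EF_Task 1 = 5
ES_Task 2 = 5; EF_Task 2 = 5+3 = 8
ES_Task 3 = 5; EF_Task 3 = 5+13 = 18
ES_Task 4 = 5; EF_Task 4 = 5+9 = 14
ES_Task 5 = 5; EF_Task 5 = 5+8 = 13
ES_Task 6 = max(EF_Task 2=8, EF_Task 3=18, EF_Task 4=14, EF_Task 5=13) = 18; EF_Task 6 = 18+3 = 21
Expected project duration μ = 21 hours. Critical path: Task 1 → Task 3 → Task 6.

Variances on critical path: σ²_Task 1=2.778, σ²_Task 3=4.000, σ²_Task 6=0.111.
Largest is σ²_Task 3 = 4.000.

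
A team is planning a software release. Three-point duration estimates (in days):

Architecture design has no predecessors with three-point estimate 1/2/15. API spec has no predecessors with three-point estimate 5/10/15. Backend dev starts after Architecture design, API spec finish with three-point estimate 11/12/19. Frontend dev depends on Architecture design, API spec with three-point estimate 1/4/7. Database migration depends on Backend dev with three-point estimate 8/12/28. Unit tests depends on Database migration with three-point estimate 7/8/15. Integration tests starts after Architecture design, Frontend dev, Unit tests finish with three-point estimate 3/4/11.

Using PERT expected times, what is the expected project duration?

te_Architecture design = (1 + 4·2 + 15)/6 = 24/6 = 4
te_API spec = (5 + 4·10 + 15)/6 = 60/6 = 10
te_Backend dev = (11 + 4·12 + 19)/6 = 78/6 = 13
te_Frontend dev = (1 + 4·4 + 7)/6 = 24/6 = 4
te_Database migration = (8 + 4·12 + 28)/6 = 84/6 = 14
te_Unit tests = (7 + 4·8 + 15)/6 = 54/6 = 9
te_Integration tests = (3 + 4·4 + 11)/6 = 30/6 = 5

Forward pass:
ES_Architecture design = 0; EF_Architecture design = 4
ES_API spec = 0; EF_API spec = 10
ES_Backend dev = max(EF_Architecture design=4, EF_API spec=10) = 10; EF_Backend dev = 10+13 = 23
ES_Frontend dev = max(EF_Architecture design=4, EF_API spec=10) = 10; EF_Frontend dev = 10+4 = 14
ES_Database migration = 23; EF_Database migration = 23+14 = 37
ES_Unit tests = 37; EF_Unit tests = 37+9 = 46
ES_Integration tests = max(EF_Architecture design=4, EF_Frontend dev=14, EF_Unit tests=46) = 46; EF_Integration tests = 46+5 = 51
Expected project duration μ = 51 days. Critical path: API spec → Backend dev → Database migration → Unit tests → Integration tests.

51 days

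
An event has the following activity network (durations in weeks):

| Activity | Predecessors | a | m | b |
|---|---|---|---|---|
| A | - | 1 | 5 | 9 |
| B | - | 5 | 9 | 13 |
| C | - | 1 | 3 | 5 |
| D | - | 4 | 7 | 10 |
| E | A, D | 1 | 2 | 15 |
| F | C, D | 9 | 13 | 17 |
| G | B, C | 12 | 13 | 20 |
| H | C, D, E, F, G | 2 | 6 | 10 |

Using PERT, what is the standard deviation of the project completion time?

2.31 weeks

te_A = (1 + 4·5 + 9)/6 = 30/6 = 5; σ²_A = ((9−1)/6)² = 1.778
te_B = (5 + 4·9 + 13)/6 = 54/6 = 9; σ²_B = ((13−5)/6)² = 1.778
te_C = (1 + 4·3 + 5)/6 = 18/6 = 3; σ²_C = ((5−1)/6)² = 0.444
te_D = (4 + 4·7 + 10)/6 = 42/6 = 7; σ²_D = ((10−4)/6)² = 1.000
te_E = (1 + 4·2 + 15)/6 = 24/6 = 4; σ²_E = ((15−1)/6)² = 5.444
te_F = (9 + 4·13 + 17)/6 = 78/6 = 13; σ²_F = ((17−9)/6)² = 1.778
te_G = (12 + 4·13 + 20)/6 = 84/6 = 14; σ²_G = ((20−12)/6)² = 1.778
te_H = (2 + 4·6 + 10)/6 = 36/6 = 6; σ²_H = ((10−2)/6)² = 1.778

Forward pass:
ES_A = 0; EF_A = 5
ES_B = 0; EF_B = 9
ES_C = 0; EF_C = 3
ES_D = 0; EF_D = 7
ES_E = max(EF_A=5, EF_D=7) = 7; EF_E = 7+4 = 11
ES_F = max(EF_C=3, EF_D=7) = 7; EF_F = 7+13 = 20
ES_G = max(EF_B=9, EF_C=3) = 9; EF_G = 9+14 = 23
ES_H = max(EF_C=3, EF_D=7, EF_E=11, EF_F=20, EF_G=23) = 23; EF_H = 23+6 = 29
Expected project duration μ = 29 weeks. Critical path: B → G → H.

Variance along critical path = 1.778 + 1.778 + 1.778 = 5.333
σ = √5.333 = 2.309 weeks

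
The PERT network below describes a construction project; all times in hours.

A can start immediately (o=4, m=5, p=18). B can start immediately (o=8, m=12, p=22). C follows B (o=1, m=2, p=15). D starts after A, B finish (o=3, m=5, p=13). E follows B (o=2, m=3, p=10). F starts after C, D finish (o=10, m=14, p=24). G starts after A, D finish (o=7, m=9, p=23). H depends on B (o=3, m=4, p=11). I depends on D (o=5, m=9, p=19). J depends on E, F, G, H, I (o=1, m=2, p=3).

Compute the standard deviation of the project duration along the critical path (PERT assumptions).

3.71 hours

te_A = (4 + 4·5 + 18)/6 = 42/6 = 7; σ²_A = ((18−4)/6)² = 5.444
te_B = (8 + 4·12 + 22)/6 = 78/6 = 13; σ²_B = ((22−8)/6)² = 5.444
te_C = (1 + 4·2 + 15)/6 = 24/6 = 4; σ²_C = ((15−1)/6)² = 5.444
te_D = (3 + 4·5 + 13)/6 = 36/6 = 6; σ²_D = ((13−3)/6)² = 2.778
te_E = (2 + 4·3 + 10)/6 = 24/6 = 4; σ²_E = ((10−2)/6)² = 1.778
te_F = (10 + 4·14 + 24)/6 = 90/6 = 15; σ²_F = ((24−10)/6)² = 5.444
te_G = (7 + 4·9 + 23)/6 = 66/6 = 11; σ²_G = ((23−7)/6)² = 7.111
te_H = (3 + 4·4 + 11)/6 = 30/6 = 5; σ²_H = ((11−3)/6)² = 1.778
te_I = (5 + 4·9 + 19)/6 = 60/6 = 10; σ²_I = ((19−5)/6)² = 5.444
te_J = (1 + 4·2 + 3)/6 = 12/6 = 2; σ²_J = ((3−1)/6)² = 0.111

Forward pass:
ES_A = 0; EF_A = 7
ES_B = 0; EF_B = 13
ES_C = 13; EF_C = 13+4 = 17
ES_D = max(EF_A=7, EF_B=13) = 13; EF_D = 13+6 = 19
ES_E = 13; EF_E = 13+4 = 17
ES_F = max(EF_C=17, EF_D=19) = 19; EF_F = 19+15 = 34
ES_G = max(EF_A=7, EF_D=19) = 19; EF_G = 19+11 = 30
ES_H = 13; EF_H = 13+5 = 18
ES_I = 19; EF_I = 19+10 = 29
ES_J = max(EF_E=17, EF_F=34, EF_G=30, EF_H=18, EF_I=29) = 34; EF_J = 34+2 = 36
Expected project duration μ = 36 hours. Critical path: B → D → F → J.

Variance along critical path = 5.444 + 2.778 + 5.444 + 0.111 = 13.778
σ = √13.778 = 3.712 hours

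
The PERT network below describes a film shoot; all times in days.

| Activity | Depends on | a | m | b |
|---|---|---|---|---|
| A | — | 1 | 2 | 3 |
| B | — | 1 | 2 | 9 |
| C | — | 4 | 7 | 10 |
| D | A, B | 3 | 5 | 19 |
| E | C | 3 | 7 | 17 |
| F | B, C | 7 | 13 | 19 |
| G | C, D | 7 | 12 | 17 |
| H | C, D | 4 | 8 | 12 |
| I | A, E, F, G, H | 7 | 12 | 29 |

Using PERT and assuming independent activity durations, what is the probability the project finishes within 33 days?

0.275

te_A = (1 + 4·2 + 3)/6 = 12/6 = 2; σ²_A = ((3−1)/6)² = 0.111
te_B = (1 + 4·2 + 9)/6 = 18/6 = 3; σ²_B = ((9−1)/6)² = 1.778
te_C = (4 + 4·7 + 10)/6 = 42/6 = 7; σ²_C = ((10−4)/6)² = 1.000
te_D = (3 + 4·5 + 19)/6 = 42/6 = 7; σ²_D = ((19−3)/6)² = 7.111
te_E = (3 + 4·7 + 17)/6 = 48/6 = 8; σ²_E = ((17−3)/6)² = 5.444
te_F = (7 + 4·13 + 19)/6 = 78/6 = 13; σ²_F = ((19−7)/6)² = 4.000
te_G = (7 + 4·12 + 17)/6 = 72/6 = 12; σ²_G = ((17−7)/6)² = 2.778
te_H = (4 + 4·8 + 12)/6 = 48/6 = 8; σ²_H = ((12−4)/6)² = 1.778
te_I = (7 + 4·12 + 29)/6 = 84/6 = 14; σ²_I = ((29−7)/6)² = 13.444

Forward pass:
ES_A = 0; EF_A = 2
ES_B = 0; EF_B = 3
ES_C = 0; EF_C = 7
ES_D = max(EF_A=2, EF_B=3) = 3; EF_D = 3+7 = 10
ES_E = 7; EF_E = 7+8 = 15
ES_F = max(EF_B=3, EF_C=7) = 7; EF_F = 7+13 = 20
ES_G = max(EF_C=7, EF_D=10) = 10; EF_G = 10+12 = 22
ES_H = max(EF_C=7, EF_D=10) = 10; EF_H = 10+8 = 18
ES_I = max(EF_A=2, EF_E=15, EF_F=20, EF_G=22, EF_H=18) = 22; EF_I = 22+14 = 36
Expected project duration μ = 36 days. Critical path: B → D → G → I.

Variance along critical path = 1.778 + 7.111 + 2.778 + 13.444 = 25.111; σ = √25.111 = 5.011 days.
Z = (33 − 36) / 5.011 = -0.599
P(T ≤ 33) = Φ(-0.599) ≈ 0.275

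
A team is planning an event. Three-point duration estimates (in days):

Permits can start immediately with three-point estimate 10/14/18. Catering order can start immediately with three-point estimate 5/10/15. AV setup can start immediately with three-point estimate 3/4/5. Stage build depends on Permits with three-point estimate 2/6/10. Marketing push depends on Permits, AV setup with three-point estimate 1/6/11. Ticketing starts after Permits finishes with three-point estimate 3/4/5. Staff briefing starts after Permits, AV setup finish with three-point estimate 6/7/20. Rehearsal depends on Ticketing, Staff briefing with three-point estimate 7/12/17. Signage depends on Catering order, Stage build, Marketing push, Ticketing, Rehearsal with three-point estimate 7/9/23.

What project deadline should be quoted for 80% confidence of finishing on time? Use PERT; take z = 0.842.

49.5 days

te_Permits = (10 + 4·14 + 18)/6 = 84/6 = 14; σ²_Permits = ((18−10)/6)² = 1.778
te_Catering order = (5 + 4·10 + 15)/6 = 60/6 = 10; σ²_Catering order = ((15−5)/6)² = 2.778
te_AV setup = (3 + 4·4 + 5)/6 = 24/6 = 4; σ²_AV setup = ((5−3)/6)² = 0.111
te_Stage build = (2 + 4·6 + 10)/6 = 36/6 = 6; σ²_Stage build = ((10−2)/6)² = 1.778
te_Marketing push = (1 + 4·6 + 11)/6 = 36/6 = 6; σ²_Marketing push = ((11−1)/6)² = 2.778
te_Ticketing = (3 + 4·4 + 5)/6 = 24/6 = 4; σ²_Ticketing = ((5−3)/6)² = 0.111
te_Staff briefing = (6 + 4·7 + 20)/6 = 54/6 = 9; σ²_Staff briefing = ((20−6)/6)² = 5.444
te_Rehearsal = (7 + 4·12 + 17)/6 = 72/6 = 12; σ²_Rehearsal = ((17−7)/6)² = 2.778
te_Signage = (7 + 4·9 + 23)/6 = 66/6 = 11; σ²_Signage = ((23−7)/6)² = 7.111

Forward pass:
ES_Permits = 0; EF_Permits = 14
ES_Catering order = 0; EF_Catering order = 10
ES_AV setup = 0; EF_AV setup = 4
ES_Stage build = 14; EF_Stage build = 14+6 = 20
ES_Marketing push = max(EF_Permits=14, EF_AV setup=4) = 14; EF_Marketing push = 14+6 = 20
ES_Ticketing = 14; EF_Ticketing = 14+4 = 18
ES_Staff briefing = max(EF_Permits=14, EF_AV setup=4) = 14; EF_Staff briefing = 14+9 = 23
ES_Rehearsal = max(EF_Ticketing=18, EF_Staff briefing=23) = 23; EF_Rehearsal = 23+12 = 35
ES_Signage = max(EF_Catering order=10, EF_Stage build=20, EF_Marketing push=20, EF_Ticketing=18, EF_Rehearsal=35) = 35; EF_Signage = 35+11 = 46
Expected project duration μ = 46 days. Critical path: Permits → Staff briefing → Rehearsal → Signage.

Variance along critical path = 1.778 + 5.444 + 2.778 + 7.111 = 17.111; σ = 4.137 days.
D = μ + z·σ = 46 + 0.842·4.137 = 49.5 days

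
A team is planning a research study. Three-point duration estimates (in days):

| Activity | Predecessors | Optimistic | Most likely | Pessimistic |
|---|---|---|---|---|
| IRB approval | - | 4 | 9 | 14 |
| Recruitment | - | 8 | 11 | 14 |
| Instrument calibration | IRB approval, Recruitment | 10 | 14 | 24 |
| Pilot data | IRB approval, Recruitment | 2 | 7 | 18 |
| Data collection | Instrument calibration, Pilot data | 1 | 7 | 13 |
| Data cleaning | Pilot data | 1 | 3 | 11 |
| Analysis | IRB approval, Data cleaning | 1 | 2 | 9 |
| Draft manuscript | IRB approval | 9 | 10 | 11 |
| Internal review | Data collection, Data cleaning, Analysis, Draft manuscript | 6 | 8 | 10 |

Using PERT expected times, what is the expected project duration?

te_IRB approval = (4 + 4·9 + 14)/6 = 54/6 = 9
te_Recruitment = (8 + 4·11 + 14)/6 = 66/6 = 11
te_Instrument calibration = (10 + 4·14 + 24)/6 = 90/6 = 15
te_Pilot data = (2 + 4·7 + 18)/6 = 48/6 = 8
te_Data collection = (1 + 4·7 + 13)/6 = 42/6 = 7
te_Data cleaning = (1 + 4·3 + 11)/6 = 24/6 = 4
te_Analysis = (1 + 4·2 + 9)/6 = 18/6 = 3
te_Draft manuscript = (9 + 4·10 + 11)/6 = 60/6 = 10
te_Internal review = (6 + 4·8 + 10)/6 = 48/6 = 8

Forward pass:
ES_IRB approval = 0; EF_IRB approval = 9
ES_Recruitment = 0; EF_Recruitment = 11
ES_Instrument calibration = max(EF_IRB approval=9, EF_Recruitment=11) = 11; EF_Instrument calibration = 11+15 = 26
ES_Pilot data = max(EF_IRB approval=9, EF_Recruitment=11) = 11; EF_Pilot data = 11+8 = 19
ES_Data collection = max(EF_Instrument calibration=26, EF_Pilot data=19) = 26; EF_Data collection = 26+7 = 33
ES_Data cleaning = 19; EF_Data cleaning = 19+4 = 23
ES_Analysis = max(EF_IRB approval=9, EF_Data cleaning=23) = 23; EF_Analysis = 23+3 = 26
ES_Draft manuscript = 9; EF_Draft manuscript = 9+10 = 19
ES_Internal review = max(EF_Data collection=33, EF_Data cleaning=23, EF_Analysis=26, EF_Draft manuscript=19) = 33; EF_Internal review = 33+8 = 41
Expected project duration μ = 41 days. Critical path: Recruitment → Instrument calibration → Data collection → Internal review.

41 days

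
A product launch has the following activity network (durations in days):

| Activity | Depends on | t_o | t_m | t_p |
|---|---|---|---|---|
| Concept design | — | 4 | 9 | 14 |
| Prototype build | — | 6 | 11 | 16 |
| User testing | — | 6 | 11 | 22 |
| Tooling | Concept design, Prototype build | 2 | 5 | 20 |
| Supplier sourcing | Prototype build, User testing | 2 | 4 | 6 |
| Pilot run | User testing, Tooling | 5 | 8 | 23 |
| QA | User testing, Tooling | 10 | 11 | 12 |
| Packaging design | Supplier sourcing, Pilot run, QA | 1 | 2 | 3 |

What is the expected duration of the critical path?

te_Concept design = (4 + 4·9 + 14)/6 = 54/6 = 9
te_Prototype build = (6 + 4·11 + 16)/6 = 66/6 = 11
te_User testing = (6 + 4·11 + 22)/6 = 72/6 = 12
te_Tooling = (2 + 4·5 + 20)/6 = 42/6 = 7
te_Supplier sourcing = (2 + 4·4 + 6)/6 = 24/6 = 4
te_Pilot run = (5 + 4·8 + 23)/6 = 60/6 = 10
te_QA = (10 + 4·11 + 12)/6 = 66/6 = 11
te_Packaging design = (1 + 4·2 + 3)/6 = 12/6 = 2

Forward pass:
ES_Concept design = 0; EF_Concept design = 9
ES_Prototype build = 0; EF_Prototype build = 11
ES_User testing = 0; EF_User testing = 12
ES_Tooling = max(EF_Concept design=9, EF_Prototype build=11) = 11; EF_Tooling = 11+7 = 18
ES_Supplier sourcing = max(EF_Prototype build=11, EF_User testing=12) = 12; EF_Supplier sourcing = 12+4 = 16
ES_Pilot run = max(EF_User testing=12, EF_Tooling=18) = 18; EF_Pilot run = 18+10 = 28
ES_QA = max(EF_User testing=12, EF_Tooling=18) = 18; EF_QA = 18+11 = 29
ES_Packaging design = max(EF_Supplier sourcing=16, EF_Pilot run=28, EF_QA=29) = 29; EF_Packaging design = 29+2 = 31
Expected project duration μ = 31 days. Critical path: Prototype build → Tooling → QA → Packaging design.

31 days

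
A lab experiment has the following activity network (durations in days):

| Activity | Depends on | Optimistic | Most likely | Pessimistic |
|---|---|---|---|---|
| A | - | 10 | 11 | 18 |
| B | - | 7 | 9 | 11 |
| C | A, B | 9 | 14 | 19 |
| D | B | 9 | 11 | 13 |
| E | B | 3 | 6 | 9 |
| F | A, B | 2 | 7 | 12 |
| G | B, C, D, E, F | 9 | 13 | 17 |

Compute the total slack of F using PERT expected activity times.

te_A = (10 + 4·11 + 18)/6 = 72/6 = 12
te_B = (7 + 4·9 + 11)/6 = 54/6 = 9
te_C = (9 + 4·14 + 19)/6 = 84/6 = 14
te_D = (9 + 4·11 + 13)/6 = 66/6 = 11
te_E = (3 + 4·6 + 9)/6 = 36/6 = 6
te_F = (2 + 4·7 + 12)/6 = 42/6 = 7
te_G = (9 + 4·13 + 17)/6 = 78/6 = 13

Forward pass:
ES_A = 0; EF_A = 12
ES_B = 0; EF_B = 9
ES_C = max(EF_A=12, EF_B=9) = 12; EF_C = 12+14 = 26
ES_D = 9; EF_D = 9+11 = 20
ES_E = 9; EF_E = 9+6 = 15
ES_F = max(EF_A=12, EF_B=9) = 12; EF_F = 12+7 = 19
ES_G = max(EF_B=9, EF_C=26, EF_D=20, EF_E=15, EF_F=19) = 26; EF_G = 26+13 = 39
Expected project duration μ = 39 days. Critical path: A → C → G.

Backward pass:
LF_G = 39; LS_G = 39−13 = 26
LF_F = LS_G = 26; LS_F = 26−7 = 19
LF_E = LS_G = 26; LS_E = 26−6 = 20
LF_D = LS_G = 26; LS_D = 26−11 = 15
LF_C = LS_G = 26; LS_C = 26−14 = 12
LF_B = min(LS_C=12, LS_D=15, LS_E=20, LS_F=19, LS_G=26) = 12; LS_B = 12−9 = 3
LF_A = min(LS_C=12, LS_F=19) = 12; LS_A = 12−12 = 0
Slack_F = LS_F − ES_F = 19 − 12 = 7

7 days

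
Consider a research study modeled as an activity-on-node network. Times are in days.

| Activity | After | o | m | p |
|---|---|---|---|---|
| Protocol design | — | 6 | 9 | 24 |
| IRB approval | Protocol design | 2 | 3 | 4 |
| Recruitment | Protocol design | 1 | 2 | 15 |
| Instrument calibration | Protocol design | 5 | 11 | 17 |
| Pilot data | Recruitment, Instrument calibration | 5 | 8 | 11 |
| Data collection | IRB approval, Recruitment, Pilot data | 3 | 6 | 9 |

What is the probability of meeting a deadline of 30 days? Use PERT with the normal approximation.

0.061

te_Protocol design = (6 + 4·9 + 24)/6 = 66/6 = 11; σ²_Protocol design = ((24−6)/6)² = 9.000
te_IRB approval = (2 + 4·3 + 4)/6 = 18/6 = 3; σ²_IRB approval = ((4−2)/6)² = 0.111
te_Recruitment = (1 + 4·2 + 15)/6 = 24/6 = 4; σ²_Recruitment = ((15−1)/6)² = 5.444
te_Instrument calibration = (5 + 4·11 + 17)/6 = 66/6 = 11; σ²_Instrument calibration = ((17−5)/6)² = 4.000
te_Pilot data = (5 + 4·8 + 11)/6 = 48/6 = 8; σ²_Pilot data = ((11−5)/6)² = 1.000
te_Data collection = (3 + 4·6 + 9)/6 = 36/6 = 6; σ²_Data collection = ((9−3)/6)² = 1.000

Forward pass:
ES_Protocol design = 0; EF_Protocol design = 11
ES_IRB approval = 11; EF_IRB approval = 11+3 = 14
ES_Recruitment = 11; EF_Recruitment = 11+4 = 15
ES_Instrument calibration = 11; EF_Instrument calibration = 11+11 = 22
ES_Pilot data = max(EF_Recruitment=15, EF_Instrument calibration=22) = 22; EF_Pilot data = 22+8 = 30
ES_Data collection = max(EF_IRB approval=14, EF_Recruitment=15, EF_Pilot data=30) = 30; EF_Data collection = 30+6 = 36
Expected project duration μ = 36 days. Critical path: Protocol design → Instrument calibration → Pilot data → Data collection.

Variance along critical path = 9.000 + 4.000 + 1.000 + 1.000 = 15.000; σ = √15.000 = 3.873 days.
Z = (30 − 36) / 3.873 = -1.549
P(T ≤ 30) = Φ(-1.549) ≈ 0.061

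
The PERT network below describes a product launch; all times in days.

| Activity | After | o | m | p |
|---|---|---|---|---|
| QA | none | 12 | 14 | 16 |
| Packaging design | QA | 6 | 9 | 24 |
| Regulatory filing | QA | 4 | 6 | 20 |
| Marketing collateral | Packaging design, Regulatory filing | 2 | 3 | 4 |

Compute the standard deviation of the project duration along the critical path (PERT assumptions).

3.09 days

te_QA = (12 + 4·14 + 16)/6 = 84/6 = 14; σ²_QA = ((16−12)/6)² = 0.444
te_Packaging design = (6 + 4·9 + 24)/6 = 66/6 = 11; σ²_Packaging design = ((24−6)/6)² = 9.000
te_Regulatory filing = (4 + 4·6 + 20)/6 = 48/6 = 8; σ²_Regulatory filing = ((20−4)/6)² = 7.111
te_Marketing collateral = (2 + 4·3 + 4)/6 = 18/6 = 3; σ²_Marketing collateral = ((4−2)/6)² = 0.111

Forward pass:
ES_QA = 0; EF_QA = 14
ES_Packaging design = 14; EF_Packaging design = 14+11 = 25
ES_Regulatory filing = 14; EF_Regulatory filing = 14+8 = 22
ES_Marketing collateral = max(EF_Packaging design=25, EF_Regulatory filing=22) = 25; EF_Marketing collateral = 25+3 = 28
Expected project duration μ = 28 days. Critical path: QA → Packaging design → Marketing collateral.

Variance along critical path = 0.444 + 9.000 + 0.111 = 9.556
σ = √9.556 = 3.091 days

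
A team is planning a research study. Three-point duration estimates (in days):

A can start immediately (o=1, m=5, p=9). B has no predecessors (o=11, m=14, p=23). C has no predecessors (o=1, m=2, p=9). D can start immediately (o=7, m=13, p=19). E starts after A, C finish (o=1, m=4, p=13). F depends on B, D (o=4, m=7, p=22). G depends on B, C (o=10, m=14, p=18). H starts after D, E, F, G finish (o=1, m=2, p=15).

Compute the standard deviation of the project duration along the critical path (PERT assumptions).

te_A = (1 + 4·5 + 9)/6 = 30/6 = 5; σ²_A = ((9−1)/6)² = 1.778
te_B = (11 + 4·14 + 23)/6 = 90/6 = 15; σ²_B = ((23−11)/6)² = 4.000
te_C = (1 + 4·2 + 9)/6 = 18/6 = 3; σ²_C = ((9−1)/6)² = 1.778
te_D = (7 + 4·13 + 19)/6 = 78/6 = 13; σ²_D = ((19−7)/6)² = 4.000
te_E = (1 + 4·4 + 13)/6 = 30/6 = 5; σ²_E = ((13−1)/6)² = 4.000
te_F = (4 + 4·7 + 22)/6 = 54/6 = 9; σ²_F = ((22−4)/6)² = 9.000
te_G = (10 + 4·14 + 18)/6 = 84/6 = 14; σ²_G = ((18−10)/6)² = 1.778
te_H = (1 + 4·2 + 15)/6 = 24/6 = 4; σ²_H = ((15−1)/6)² = 5.444

Forward pass:
ES_A = 0; EF_A = 5
ES_B = 0; EF_B = 15
ES_C = 0; EF_C = 3
ES_D = 0; EF_D = 13
ES_E = max(EF_A=5, EF_C=3) = 5; EF_E = 5+5 = 10
ES_F = max(EF_B=15, EF_D=13) = 15; EF_F = 15+9 = 24
ES_G = max(EF_B=15, EF_C=3) = 15; EF_G = 15+14 = 29
ES_H = max(EF_D=13, EF_E=10, EF_F=24, EF_G=29) = 29; EF_H = 29+4 = 33
Expected project duration μ = 33 days. Critical path: B → G → H.

Variance along critical path = 4.000 + 1.778 + 5.444 = 11.222
σ = √11.222 = 3.350 days

3.35 days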